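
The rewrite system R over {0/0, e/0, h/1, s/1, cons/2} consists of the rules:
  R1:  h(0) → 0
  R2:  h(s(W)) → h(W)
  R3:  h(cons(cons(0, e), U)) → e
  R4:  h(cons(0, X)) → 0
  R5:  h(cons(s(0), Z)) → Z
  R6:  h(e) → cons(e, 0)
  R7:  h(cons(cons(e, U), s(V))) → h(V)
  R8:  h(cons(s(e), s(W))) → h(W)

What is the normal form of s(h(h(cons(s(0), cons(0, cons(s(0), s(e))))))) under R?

s(0)

1. s(h(h(cons(s(0), cons(0, cons(s(0), s(e)))))))  →  s(h(cons(0, cons(s(0), s(e)))))   [R5 at 1.1]
2. s(h(cons(0, cons(s(0), s(e)))))  →  s(0)   [R4 at 1]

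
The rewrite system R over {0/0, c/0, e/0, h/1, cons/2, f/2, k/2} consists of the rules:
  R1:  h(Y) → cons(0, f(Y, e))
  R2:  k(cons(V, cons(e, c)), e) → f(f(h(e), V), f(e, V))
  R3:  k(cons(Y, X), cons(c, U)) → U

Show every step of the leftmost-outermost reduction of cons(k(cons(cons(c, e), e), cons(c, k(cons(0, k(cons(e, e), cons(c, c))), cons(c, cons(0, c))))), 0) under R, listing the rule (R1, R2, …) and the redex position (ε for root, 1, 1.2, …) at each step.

1. cons(k(cons(cons(c, e), e), cons(c, k(cons(0, k(cons(e, e), cons(c, c))), cons(c, cons(0, c))))), 0)  →  cons(k(cons(0, k(cons(e, e), cons(c, c))), cons(c, cons(0, c))), 0)   [R3 at 1]
2. cons(k(cons(0, k(cons(e, e), cons(c, c))), cons(c, cons(0, c))), 0)  →  cons(cons(0, c), 0)   [R3 at 1]

cons(cons(0, c), 0)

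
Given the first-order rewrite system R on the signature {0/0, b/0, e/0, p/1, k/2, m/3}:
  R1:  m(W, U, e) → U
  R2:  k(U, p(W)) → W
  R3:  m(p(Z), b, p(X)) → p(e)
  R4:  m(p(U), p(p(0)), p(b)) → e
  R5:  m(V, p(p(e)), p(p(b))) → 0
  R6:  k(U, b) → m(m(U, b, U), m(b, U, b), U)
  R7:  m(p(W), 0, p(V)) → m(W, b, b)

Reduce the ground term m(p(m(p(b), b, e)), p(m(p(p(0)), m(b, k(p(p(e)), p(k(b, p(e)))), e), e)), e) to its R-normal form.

1. m(p(m(p(b), b, e)), p(m(p(p(0)), m(b, k(p(p(e)), p(k(b, p(e)))), e), e)), e)  →  p(m(p(p(0)), m(b, k(p(p(e)), p(k(b, p(e)))), e), e))   [R1 at ε]
2. p(m(p(p(0)), m(b, k(p(p(e)), p(k(b, p(e)))), e), e))  →  p(m(b, k(p(p(e)), p(k(b, p(e)))), e))   [R1 at 1]
3. p(m(b, k(p(p(e)), p(k(b, p(e)))), e))  →  p(k(p(p(e)), p(k(b, p(e)))))   [R1 at 1]
4. p(k(p(p(e)), p(k(b, p(e)))))  →  p(k(b, p(e)))   [R2 at 1]
5. p(k(b, p(e)))  →  p(e)   [R2 at 1]

p(e)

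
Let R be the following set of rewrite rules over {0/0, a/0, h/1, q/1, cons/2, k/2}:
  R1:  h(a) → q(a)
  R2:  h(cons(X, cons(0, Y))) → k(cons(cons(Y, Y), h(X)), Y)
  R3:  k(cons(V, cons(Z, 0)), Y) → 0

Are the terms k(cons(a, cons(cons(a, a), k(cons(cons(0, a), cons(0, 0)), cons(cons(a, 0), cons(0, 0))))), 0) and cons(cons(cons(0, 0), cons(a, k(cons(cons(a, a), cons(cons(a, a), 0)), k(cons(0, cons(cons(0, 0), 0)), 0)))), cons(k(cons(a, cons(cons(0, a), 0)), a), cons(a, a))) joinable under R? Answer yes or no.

Reduce t₁ = k(cons(a, cons(cons(a, a), k(cons(cons(0, a), cons(0, 0)), cons(cons(a, 0), cons(0, 0))))), 0):
1. k(cons(a, cons(cons(a, a), k(cons(cons(0, a), cons(0, 0)), cons(cons(a, 0), cons(0, 0))))), 0)  →  k(cons(a, cons(cons(a, a), 0)), 0)   [R3 at 1.2.2]
2. k(cons(a, cons(cons(a, a), 0)), 0)  →  0   [R3 at ε]

Reduce t₂ = cons(cons(cons(0, 0), cons(a, k(cons(cons(a, a), cons(cons(a, a), 0)), k(cons(0, cons(cons(0, 0), 0)), 0)))), cons(k(cons(a, cons(cons(0, a), 0)), a), cons(a, a))):
1. cons(cons(cons(0, 0), cons(a, k(cons(cons(a, a), cons(cons(a, a), 0)), k(cons(0, cons(cons(0, 0), 0)), 0)))), cons(k(cons(a, cons(cons(0, a), 0)), a), cons(a, a)))  →  cons(cons(cons(0, 0), cons(a, 0)), cons(k(cons(a, cons(cons(0, a), 0)), a), cons(a, a)))   [R3 at 1.2.2]
2. cons(cons(cons(0, 0), cons(a, 0)), cons(k(cons(a, cons(cons(0, a), 0)), a), cons(a, a)))  →  cons(cons(cons(0, 0), cons(a, 0)), cons(0, cons(a, a)))   [R3 at 2.1]

no — NF(t₁) = 0, NF(t₂) = cons(cons(cons(0, 0), cons(a, 0)), cons(0, cons(a, a)))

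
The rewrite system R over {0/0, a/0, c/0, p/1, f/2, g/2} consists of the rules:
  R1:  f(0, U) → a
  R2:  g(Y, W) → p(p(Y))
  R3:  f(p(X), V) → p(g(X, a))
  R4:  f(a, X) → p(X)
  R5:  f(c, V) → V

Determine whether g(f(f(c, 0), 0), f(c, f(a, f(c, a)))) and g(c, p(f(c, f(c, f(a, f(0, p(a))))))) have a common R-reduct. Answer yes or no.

no — NF(t₁) = p(p(a)), NF(t₂) = p(p(c))

Reduce t₁ = g(f(f(c, 0), 0), f(c, f(a, f(c, a)))):
1. g(f(f(c, 0), 0), f(c, f(a, f(c, a))))  →  p(p(f(f(c, 0), 0)))   [R2 at ε]
2. p(p(f(f(c, 0), 0)))  →  p(p(f(0, 0)))   [R5 at 1.1.1]
3. p(p(f(0, 0)))  →  p(p(a))   [R1 at 1.1]

Reduce t₂ = g(c, p(f(c, f(c, f(a, f(0, p(a))))))):
1. g(c, p(f(c, f(c, f(a, f(0, p(a)))))))  →  p(p(c))   [R2 at ε]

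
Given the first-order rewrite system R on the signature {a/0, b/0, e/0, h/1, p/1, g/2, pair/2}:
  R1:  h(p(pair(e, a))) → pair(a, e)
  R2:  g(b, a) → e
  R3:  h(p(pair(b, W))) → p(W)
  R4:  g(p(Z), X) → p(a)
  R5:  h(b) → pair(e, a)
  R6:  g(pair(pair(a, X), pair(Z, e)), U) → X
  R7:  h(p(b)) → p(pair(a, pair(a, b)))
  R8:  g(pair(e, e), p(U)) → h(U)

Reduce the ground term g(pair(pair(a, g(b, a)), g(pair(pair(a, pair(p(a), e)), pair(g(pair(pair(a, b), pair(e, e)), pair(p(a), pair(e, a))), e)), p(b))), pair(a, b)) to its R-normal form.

1. g(pair(pair(a, g(b, a)), g(pair(pair(a, pair(p(a), e)), pair(g(pair(pair(a, b), pair(e, e)), pair(p(a), pair(e, a))), e)), p(b))), pair(a, b))  →  g(pair(pair(a, e), g(pair(pair(a, pair(p(a), e)), pair(g(pair(pair(a, b), pair(e, e)), pair(p(a), pair(e, a))), e)), p(b))), pair(a, b))   [R2 at 1.1.2]
2. g(pair(pair(a, e), g(pair(pair(a, pair(p(a), e)), pair(g(pair(pair(a, b), pair(e, e)), pair(p(a), pair(e, a))), e)), p(b))), pair(a, b))  →  g(pair(pair(a, e), pair(p(a), e)), pair(a, b))   [R6 at 1.2]
3. g(pair(pair(a, e), pair(p(a), e)), pair(a, b))  →  e   [R6 at ε]

e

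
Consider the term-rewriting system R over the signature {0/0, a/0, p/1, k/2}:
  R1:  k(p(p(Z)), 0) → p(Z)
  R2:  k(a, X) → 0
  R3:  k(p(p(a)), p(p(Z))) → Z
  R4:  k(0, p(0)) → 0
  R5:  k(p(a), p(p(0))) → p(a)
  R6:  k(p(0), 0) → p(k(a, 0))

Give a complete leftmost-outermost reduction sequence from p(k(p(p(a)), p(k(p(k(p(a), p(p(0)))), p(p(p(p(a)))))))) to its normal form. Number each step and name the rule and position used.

p(p(a))

1. p(k(p(p(a)), p(k(p(k(p(a), p(p(0)))), p(p(p(p(a))))))))  →  p(k(p(p(a)), p(k(p(p(a)), p(p(p(p(a))))))))   [R5 at 1.2.1.1.1]
2. p(k(p(p(a)), p(k(p(p(a)), p(p(p(p(a))))))))  →  p(k(p(p(a)), p(p(p(a)))))   [R3 at 1.2.1]
3. p(k(p(p(a)), p(p(p(a)))))  →  p(p(a))   [R3 at 1]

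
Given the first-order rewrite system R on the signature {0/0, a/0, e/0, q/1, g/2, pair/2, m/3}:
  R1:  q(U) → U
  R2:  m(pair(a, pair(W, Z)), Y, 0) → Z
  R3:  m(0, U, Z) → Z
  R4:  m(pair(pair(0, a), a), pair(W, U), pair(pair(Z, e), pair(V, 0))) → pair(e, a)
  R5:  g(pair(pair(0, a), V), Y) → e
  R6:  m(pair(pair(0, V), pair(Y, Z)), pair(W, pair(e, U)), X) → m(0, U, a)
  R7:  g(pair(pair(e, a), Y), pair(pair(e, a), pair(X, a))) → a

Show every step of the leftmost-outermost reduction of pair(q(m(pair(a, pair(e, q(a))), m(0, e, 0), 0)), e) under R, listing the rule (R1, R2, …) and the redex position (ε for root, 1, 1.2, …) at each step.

pair(a, e)

1. pair(q(m(pair(a, pair(e, q(a))), m(0, e, 0), 0)), e)  →  pair(m(pair(a, pair(e, q(a))), m(0, e, 0), 0), e)   [R1 at 1]
2. pair(m(pair(a, pair(e, q(a))), m(0, e, 0), 0), e)  →  pair(q(a), e)   [R2 at 1]
3. pair(q(a), e)  →  pair(a, e)   [R1 at 1]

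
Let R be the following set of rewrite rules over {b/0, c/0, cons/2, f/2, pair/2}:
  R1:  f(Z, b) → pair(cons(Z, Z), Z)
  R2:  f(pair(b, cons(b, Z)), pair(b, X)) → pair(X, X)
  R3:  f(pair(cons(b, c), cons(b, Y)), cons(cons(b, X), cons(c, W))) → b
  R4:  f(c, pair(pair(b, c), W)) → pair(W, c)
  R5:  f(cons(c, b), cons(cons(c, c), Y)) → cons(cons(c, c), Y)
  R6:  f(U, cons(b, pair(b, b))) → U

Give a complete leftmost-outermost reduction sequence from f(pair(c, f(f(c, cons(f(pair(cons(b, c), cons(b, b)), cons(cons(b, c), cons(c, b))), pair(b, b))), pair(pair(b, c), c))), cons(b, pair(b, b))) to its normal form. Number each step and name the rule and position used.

1. f(pair(c, f(f(c, cons(f(pair(cons(b, c), cons(b, b)), cons(cons(b, c), cons(c, b))), pair(b, b))), pair(pair(b, c), c))), cons(b, pair(b, b)))  →  pair(c, f(f(c, cons(f(pair(cons(b, c), cons(b, b)), cons(cons(b, c), cons(c, b))), pair(b, b))), pair(pair(b, c), c)))   [R6 at ε]
2. pair(c, f(f(c, cons(f(pair(cons(b, c), cons(b, b)), cons(cons(b, c), cons(c, b))), pair(b, b))), pair(pair(b, c), c)))  →  pair(c, f(f(c, cons(b, pair(b, b))), pair(pair(b, c), c)))   [R3 at 2.1.2.1]
3. pair(c, f(f(c, cons(b, pair(b, b))), pair(pair(b, c), c)))  →  pair(c, f(c, pair(pair(b, c), c)))   [R6 at 2.1]
4. pair(c, f(c, pair(pair(b, c), c)))  →  pair(c, pair(c, c))   [R4 at 2]

pair(c, pair(c, c))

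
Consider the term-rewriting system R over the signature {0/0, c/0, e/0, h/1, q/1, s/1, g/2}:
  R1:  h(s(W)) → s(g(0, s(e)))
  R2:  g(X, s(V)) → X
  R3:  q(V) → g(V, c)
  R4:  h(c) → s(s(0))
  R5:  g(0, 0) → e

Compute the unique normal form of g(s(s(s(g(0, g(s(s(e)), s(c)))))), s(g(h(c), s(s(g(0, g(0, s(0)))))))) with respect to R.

1. g(s(s(s(g(0, g(s(s(e)), s(c)))))), s(g(h(c), s(s(g(0, g(0, s(0))))))))  →  s(s(s(g(0, g(s(s(e)), s(c))))))   [R2 at ε]
2. s(s(s(g(0, g(s(s(e)), s(c))))))  →  s(s(s(g(0, s(s(e))))))   [R2 at 1.1.1.2]
3. s(s(s(g(0, s(s(e))))))  →  s(s(s(0)))   [R2 at 1.1.1]

s(s(s(0)))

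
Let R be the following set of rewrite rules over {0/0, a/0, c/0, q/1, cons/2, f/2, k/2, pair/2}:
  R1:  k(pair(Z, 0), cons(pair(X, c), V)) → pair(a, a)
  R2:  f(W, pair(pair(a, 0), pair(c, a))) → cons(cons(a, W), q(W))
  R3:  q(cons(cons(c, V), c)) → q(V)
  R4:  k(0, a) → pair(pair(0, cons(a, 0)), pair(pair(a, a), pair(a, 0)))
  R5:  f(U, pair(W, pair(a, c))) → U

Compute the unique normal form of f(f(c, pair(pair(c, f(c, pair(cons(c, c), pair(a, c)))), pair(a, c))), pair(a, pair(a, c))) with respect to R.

1. f(f(c, pair(pair(c, f(c, pair(cons(c, c), pair(a, c)))), pair(a, c))), pair(a, pair(a, c)))  →  f(c, pair(pair(c, f(c, pair(cons(c, c), pair(a, c)))), pair(a, c)))   [R5 at ε]
2. f(c, pair(pair(c, f(c, pair(cons(c, c), pair(a, c)))), pair(a, c)))  →  c   [R5 at ε]

c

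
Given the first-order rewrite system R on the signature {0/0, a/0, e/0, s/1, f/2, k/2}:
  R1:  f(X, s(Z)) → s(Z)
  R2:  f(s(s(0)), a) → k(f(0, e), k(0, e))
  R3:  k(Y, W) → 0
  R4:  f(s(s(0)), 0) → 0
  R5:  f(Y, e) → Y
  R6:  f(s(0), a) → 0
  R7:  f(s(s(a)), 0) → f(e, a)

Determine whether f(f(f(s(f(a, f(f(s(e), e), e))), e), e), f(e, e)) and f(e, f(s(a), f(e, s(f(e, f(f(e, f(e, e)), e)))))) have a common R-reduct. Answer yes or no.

no — NF(t₁) = s(s(e)), NF(t₂) = s(e)

Reduce t₁ = f(f(f(s(f(a, f(f(s(e), e), e))), e), e), f(e, e)):
1. f(f(f(s(f(a, f(f(s(e), e), e))), e), e), f(e, e))  →  f(f(s(f(a, f(f(s(e), e), e))), e), f(e, e))   [R5 at 1]
2. f(f(s(f(a, f(f(s(e), e), e))), e), f(e, e))  →  f(s(f(a, f(f(s(e), e), e))), f(e, e))   [R5 at 1]
3. f(s(f(a, f(f(s(e), e), e))), f(e, e))  →  f(s(f(a, f(s(e), e))), f(e, e))   [R5 at 1.1.2]
4. f(s(f(a, f(s(e), e))), f(e, e))  →  f(s(f(a, s(e))), f(e, e))   [R5 at 1.1.2]
5. f(s(f(a, s(e))), f(e, e))  →  f(s(s(e)), f(e, e))   [R1 at 1.1]
6. f(s(s(e)), f(e, e))  →  f(s(s(e)), e)   [R5 at 2]
7. f(s(s(e)), e)  →  s(s(e))   [R5 at ε]

Reduce t₂ = f(e, f(s(a), f(e, s(f(e, f(f(e, f(e, e)), e)))))):
1. f(e, f(s(a), f(e, s(f(e, f(f(e, f(e, e)), e))))))  →  f(e, f(s(a), s(f(e, f(f(e, f(e, e)), e)))))   [R1 at 2.2]
2. f(e, f(s(a), s(f(e, f(f(e, f(e, e)), e)))))  →  f(e, s(f(e, f(f(e, f(e, e)), e))))   [R1 at 2]
3. f(e, s(f(e, f(f(e, f(e, e)), e))))  →  s(f(e, f(f(e, f(e, e)), e)))   [R1 at ε]
4. s(f(e, f(f(e, f(e, e)), e)))  →  s(f(e, f(e, f(e, e))))   [R5 at 1.2]
5. s(f(e, f(e, f(e, e))))  →  s(f(e, f(e, e)))   [R5 at 1.2.2]
6. s(f(e, f(e, e)))  →  s(f(e, e))   [R5 at 1.2]
7. s(f(e, e))  →  s(e)   [R5 at 1]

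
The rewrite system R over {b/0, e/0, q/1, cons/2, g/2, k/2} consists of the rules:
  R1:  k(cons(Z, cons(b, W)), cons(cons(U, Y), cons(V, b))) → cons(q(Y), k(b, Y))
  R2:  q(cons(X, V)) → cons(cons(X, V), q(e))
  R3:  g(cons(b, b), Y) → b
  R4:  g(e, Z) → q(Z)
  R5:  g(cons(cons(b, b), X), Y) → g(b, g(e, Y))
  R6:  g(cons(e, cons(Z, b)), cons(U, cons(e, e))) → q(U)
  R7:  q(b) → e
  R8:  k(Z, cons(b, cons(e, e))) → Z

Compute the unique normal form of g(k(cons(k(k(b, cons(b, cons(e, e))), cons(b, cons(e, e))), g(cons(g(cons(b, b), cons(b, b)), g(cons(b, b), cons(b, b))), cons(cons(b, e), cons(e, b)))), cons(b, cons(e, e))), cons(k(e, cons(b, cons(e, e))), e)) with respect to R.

b

1. g(k(cons(k(k(b, cons(b, cons(e, e))), cons(b, cons(e, e))), g(cons(g(cons(b, b), cons(b, b)), g(cons(b, b), cons(b, b))), cons(cons(b, e), cons(e, b)))), cons(b, cons(e, e))), cons(k(e, cons(b, cons(e, e))), e))  →  g(cons(k(k(b, cons(b, cons(e, e))), cons(b, cons(e, e))), g(cons(g(cons(b, b), cons(b, b)), g(cons(b, b), cons(b, b))), cons(cons(b, e), cons(e, b)))), cons(k(e, cons(b, cons(e, e))), e))   [R8 at 1]
2. g(cons(k(k(b, cons(b, cons(e, e))), cons(b, cons(e, e))), g(cons(g(cons(b, b), cons(b, b)), g(cons(b, b), cons(b, b))), cons(cons(b, e), cons(e, b)))), cons(k(e, cons(b, cons(e, e))), e))  →  g(cons(k(b, cons(b, cons(e, e))), g(cons(g(cons(b, b), cons(b, b)), g(cons(b, b), cons(b, b))), cons(cons(b, e), cons(e, b)))), cons(k(e, cons(b, cons(e, e))), e))   [R8 at 1.1]
3. g(cons(k(b, cons(b, cons(e, e))), g(cons(g(cons(b, b), cons(b, b)), g(cons(b, b), cons(b, b))), cons(cons(b, e), cons(e, b)))), cons(k(e, cons(b, cons(e, e))), e))  →  g(cons(b, g(cons(g(cons(b, b), cons(b, b)), g(cons(b, b), cons(b, b))), cons(cons(b, e), cons(e, b)))), cons(k(e, cons(b, cons(e, e))), e))   [R8 at 1.1]
4. g(cons(b, g(cons(g(cons(b, b), cons(b, b)), g(cons(b, b), cons(b, b))), cons(cons(b, e), cons(e, b)))), cons(k(e, cons(b, cons(e, e))), e))  →  g(cons(b, g(cons(b, g(cons(b, b), cons(b, b))), cons(cons(b, e), cons(e, b)))), cons(k(e, cons(b, cons(e, e))), e))   [R3 at 1.2.1.1]
5. g(cons(b, g(cons(b, g(cons(b, b), cons(b, b))), cons(cons(b, e), cons(e, b)))), cons(k(e, cons(b, cons(e, e))), e))  →  g(cons(b, g(cons(b, b), cons(cons(b, e), cons(e, b)))), cons(k(e, cons(b, cons(e, e))), e))   [R3 at 1.2.1.2]
6. g(cons(b, g(cons(b, b), cons(cons(b, e), cons(e, b)))), cons(k(e, cons(b, cons(e, e))), e))  →  g(cons(b, b), cons(k(e, cons(b, cons(e, e))), e))   [R3 at 1.2]
7. g(cons(b, b), cons(k(e, cons(b, cons(e, e))), e))  →  b   [R3 at ε]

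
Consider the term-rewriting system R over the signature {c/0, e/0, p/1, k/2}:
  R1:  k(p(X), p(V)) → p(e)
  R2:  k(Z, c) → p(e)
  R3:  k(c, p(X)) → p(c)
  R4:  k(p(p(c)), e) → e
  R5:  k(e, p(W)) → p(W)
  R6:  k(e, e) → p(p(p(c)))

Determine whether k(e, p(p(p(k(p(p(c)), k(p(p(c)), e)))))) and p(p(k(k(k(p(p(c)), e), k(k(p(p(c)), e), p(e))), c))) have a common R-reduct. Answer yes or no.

Reduce t₁ = k(e, p(p(p(k(p(p(c)), k(p(p(c)), e)))))):
1. k(e, p(p(p(k(p(p(c)), k(p(p(c)), e))))))  →  p(p(p(k(p(p(c)), k(p(p(c)), e)))))   [R5 at ε]
2. p(p(p(k(p(p(c)), k(p(p(c)), e)))))  →  p(p(p(k(p(p(c)), e))))   [R4 at 1.1.1.2]
3. p(p(p(k(p(p(c)), e))))  →  p(p(p(e)))   [R4 at 1.1.1]

Reduce t₂ = p(p(k(k(k(p(p(c)), e), k(k(p(p(c)), e), p(e))), c))):
1. p(p(k(k(k(p(p(c)), e), k(k(p(p(c)), e), p(e))), c)))  →  p(p(p(e)))   [R2 at 1.1]

yes — NF(t₁) = p(p(p(e))), NF(t₂) = p(p(p(e)))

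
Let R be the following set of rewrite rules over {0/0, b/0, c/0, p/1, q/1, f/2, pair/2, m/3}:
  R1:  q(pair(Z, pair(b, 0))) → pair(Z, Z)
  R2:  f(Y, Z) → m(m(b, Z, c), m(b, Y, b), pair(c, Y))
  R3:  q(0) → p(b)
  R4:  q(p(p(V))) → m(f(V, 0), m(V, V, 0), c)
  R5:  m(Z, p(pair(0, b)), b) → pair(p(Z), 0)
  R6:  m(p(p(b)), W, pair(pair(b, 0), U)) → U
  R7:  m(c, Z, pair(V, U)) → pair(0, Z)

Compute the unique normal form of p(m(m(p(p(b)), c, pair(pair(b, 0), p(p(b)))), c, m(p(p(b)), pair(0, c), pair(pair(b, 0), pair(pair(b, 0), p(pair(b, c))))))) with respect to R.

1. p(m(m(p(p(b)), c, pair(pair(b, 0), p(p(b)))), c, m(p(p(b)), pair(0, c), pair(pair(b, 0), pair(pair(b, 0), p(pair(b, c)))))))  →  p(m(p(p(b)), c, m(p(p(b)), pair(0, c), pair(pair(b, 0), pair(pair(b, 0), p(pair(b, c)))))))   [R6 at 1.1]
2. p(m(p(p(b)), c, m(p(p(b)), pair(0, c), pair(pair(b, 0), pair(pair(b, 0), p(pair(b, c)))))))  →  p(m(p(p(b)), c, pair(pair(b, 0), p(pair(b, c)))))   [R6 at 1.3]
3. p(m(p(p(b)), c, pair(pair(b, 0), p(pair(b, c)))))  →  p(p(pair(b, c)))   [R6 at 1]

p(p(pair(b, c)))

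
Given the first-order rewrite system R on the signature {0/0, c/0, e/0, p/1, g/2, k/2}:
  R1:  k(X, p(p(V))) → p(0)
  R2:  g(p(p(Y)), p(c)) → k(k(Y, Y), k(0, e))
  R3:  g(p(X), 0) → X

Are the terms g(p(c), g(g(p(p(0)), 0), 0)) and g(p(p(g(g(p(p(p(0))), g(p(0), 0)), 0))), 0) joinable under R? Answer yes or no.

Reduce t₁ = g(p(c), g(g(p(p(0)), 0), 0)):
1. g(p(c), g(g(p(p(0)), 0), 0))  →  g(p(c), g(p(0), 0))   [R3 at 2.1]
2. g(p(c), g(p(0), 0))  →  g(p(c), 0)   [R3 at 2]
3. g(p(c), 0)  →  c   [R3 at ε]

Reduce t₂ = g(p(p(g(g(p(p(p(0))), g(p(0), 0)), 0))), 0):
1. g(p(p(g(g(p(p(p(0))), g(p(0), 0)), 0))), 0)  →  p(g(g(p(p(p(0))), g(p(0), 0)), 0))   [R3 at ε]
2. p(g(g(p(p(p(0))), g(p(0), 0)), 0))  →  p(g(g(p(p(p(0))), 0), 0))   [R3 at 1.1.2]
3. p(g(g(p(p(p(0))), 0), 0))  →  p(g(p(p(0)), 0))   [R3 at 1.1]
4. p(g(p(p(0)), 0))  →  p(p(0))   [R3 at 1]

no — NF(t₁) = c, NF(t₂) = p(p(0))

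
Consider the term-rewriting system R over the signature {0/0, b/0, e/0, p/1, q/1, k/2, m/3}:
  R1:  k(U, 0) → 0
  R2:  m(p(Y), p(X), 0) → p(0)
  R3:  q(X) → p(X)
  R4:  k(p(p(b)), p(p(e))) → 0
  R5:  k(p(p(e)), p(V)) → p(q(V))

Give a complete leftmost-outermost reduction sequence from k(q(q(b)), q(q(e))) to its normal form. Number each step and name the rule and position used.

1. k(q(q(b)), q(q(e)))  →  k(p(q(b)), q(q(e)))   [R3 at 1]
2. k(p(q(b)), q(q(e)))  →  k(p(p(b)), q(q(e)))   [R3 at 1.1]
3. k(p(p(b)), q(q(e)))  →  k(p(p(b)), p(q(e)))   [R3 at 2]
4. k(p(p(b)), p(q(e)))  →  k(p(p(b)), p(p(e)))   [R3 at 2.1]
5. k(p(p(b)), p(p(e)))  →  0   [R4 at ε]

0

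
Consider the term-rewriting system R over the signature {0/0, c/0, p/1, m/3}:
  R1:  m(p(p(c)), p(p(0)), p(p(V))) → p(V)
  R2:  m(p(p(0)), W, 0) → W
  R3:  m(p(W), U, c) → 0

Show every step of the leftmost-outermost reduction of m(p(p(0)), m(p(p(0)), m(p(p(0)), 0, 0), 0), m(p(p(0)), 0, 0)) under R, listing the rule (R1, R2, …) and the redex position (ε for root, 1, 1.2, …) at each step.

0

1. m(p(p(0)), m(p(p(0)), m(p(p(0)), 0, 0), 0), m(p(p(0)), 0, 0))  →  m(p(p(0)), m(p(p(0)), 0, 0), m(p(p(0)), 0, 0))   [R2 at 2]
2. m(p(p(0)), m(p(p(0)), 0, 0), m(p(p(0)), 0, 0))  →  m(p(p(0)), 0, m(p(p(0)), 0, 0))   [R2 at 2]
3. m(p(p(0)), 0, m(p(p(0)), 0, 0))  →  m(p(p(0)), 0, 0)   [R2 at 3]
4. m(p(p(0)), 0, 0)  →  0   [R2 at ε]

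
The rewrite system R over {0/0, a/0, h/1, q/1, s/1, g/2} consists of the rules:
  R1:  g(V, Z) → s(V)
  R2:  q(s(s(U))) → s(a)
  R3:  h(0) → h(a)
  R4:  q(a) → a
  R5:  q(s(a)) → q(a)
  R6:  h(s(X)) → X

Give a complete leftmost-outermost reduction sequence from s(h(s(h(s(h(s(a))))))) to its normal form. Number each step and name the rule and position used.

s(a)

1. s(h(s(h(s(h(s(a)))))))  →  s(h(s(h(s(a)))))   [R6 at 1]
2. s(h(s(h(s(a)))))  →  s(h(s(a)))   [R6 at 1]
3. s(h(s(a)))  →  s(a)   [R6 at 1]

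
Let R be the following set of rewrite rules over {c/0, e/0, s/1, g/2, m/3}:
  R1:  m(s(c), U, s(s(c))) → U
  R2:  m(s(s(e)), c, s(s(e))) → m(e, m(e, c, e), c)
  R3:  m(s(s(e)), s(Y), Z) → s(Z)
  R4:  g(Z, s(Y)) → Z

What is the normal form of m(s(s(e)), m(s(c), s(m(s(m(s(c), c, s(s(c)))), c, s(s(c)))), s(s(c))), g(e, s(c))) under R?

s(e)

1. m(s(s(e)), m(s(c), s(m(s(m(s(c), c, s(s(c)))), c, s(s(c)))), s(s(c))), g(e, s(c)))  →  m(s(s(e)), s(m(s(m(s(c), c, s(s(c)))), c, s(s(c)))), g(e, s(c)))   [R1 at 2]
2. m(s(s(e)), s(m(s(m(s(c), c, s(s(c)))), c, s(s(c)))), g(e, s(c)))  →  s(g(e, s(c)))   [R3 at ε]
3. s(g(e, s(c)))  →  s(e)   [R4 at 1]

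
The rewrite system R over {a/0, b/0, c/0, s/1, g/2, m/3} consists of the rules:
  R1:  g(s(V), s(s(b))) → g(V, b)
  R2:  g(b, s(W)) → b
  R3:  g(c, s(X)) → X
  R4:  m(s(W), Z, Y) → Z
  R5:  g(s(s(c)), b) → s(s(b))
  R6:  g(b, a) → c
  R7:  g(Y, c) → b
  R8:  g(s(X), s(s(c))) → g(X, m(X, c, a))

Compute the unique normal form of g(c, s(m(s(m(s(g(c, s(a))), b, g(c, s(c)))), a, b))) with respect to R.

a

1. g(c, s(m(s(m(s(g(c, s(a))), b, g(c, s(c)))), a, b)))  →  m(s(m(s(g(c, s(a))), b, g(c, s(c)))), a, b)   [R3 at ε]
2. m(s(m(s(g(c, s(a))), b, g(c, s(c)))), a, b)  →  a   [R4 at ε]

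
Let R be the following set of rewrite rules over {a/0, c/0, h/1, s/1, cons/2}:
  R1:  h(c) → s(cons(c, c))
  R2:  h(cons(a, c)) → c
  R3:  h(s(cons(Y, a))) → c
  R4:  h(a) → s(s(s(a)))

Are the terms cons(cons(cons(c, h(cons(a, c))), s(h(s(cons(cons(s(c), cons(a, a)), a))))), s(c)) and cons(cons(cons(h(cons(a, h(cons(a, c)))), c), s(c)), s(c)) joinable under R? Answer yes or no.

yes — NF(t₁) = cons(cons(cons(c, c), s(c)), s(c)), NF(t₂) = cons(cons(cons(c, c), s(c)), s(c))

Reduce t₁ = cons(cons(cons(c, h(cons(a, c))), s(h(s(cons(cons(s(c), cons(a, a)), a))))), s(c)):
1. cons(cons(cons(c, h(cons(a, c))), s(h(s(cons(cons(s(c), cons(a, a)), a))))), s(c))  →  cons(cons(cons(c, c), s(h(s(cons(cons(s(c), cons(a, a)), a))))), s(c))   [R2 at 1.1.2]
2. cons(cons(cons(c, c), s(h(s(cons(cons(s(c), cons(a, a)), a))))), s(c))  →  cons(cons(cons(c, c), s(c)), s(c))   [R3 at 1.2.1]

Reduce t₂ = cons(cons(cons(h(cons(a, h(cons(a, c)))), c), s(c)), s(c)):
1. cons(cons(cons(h(cons(a, h(cons(a, c)))), c), s(c)), s(c))  →  cons(cons(cons(h(cons(a, c)), c), s(c)), s(c))   [R2 at 1.1.1.1.2]
2. cons(cons(cons(h(cons(a, c)), c), s(c)), s(c))  →  cons(cons(cons(c, c), s(c)), s(c))   [R2 at 1.1.1]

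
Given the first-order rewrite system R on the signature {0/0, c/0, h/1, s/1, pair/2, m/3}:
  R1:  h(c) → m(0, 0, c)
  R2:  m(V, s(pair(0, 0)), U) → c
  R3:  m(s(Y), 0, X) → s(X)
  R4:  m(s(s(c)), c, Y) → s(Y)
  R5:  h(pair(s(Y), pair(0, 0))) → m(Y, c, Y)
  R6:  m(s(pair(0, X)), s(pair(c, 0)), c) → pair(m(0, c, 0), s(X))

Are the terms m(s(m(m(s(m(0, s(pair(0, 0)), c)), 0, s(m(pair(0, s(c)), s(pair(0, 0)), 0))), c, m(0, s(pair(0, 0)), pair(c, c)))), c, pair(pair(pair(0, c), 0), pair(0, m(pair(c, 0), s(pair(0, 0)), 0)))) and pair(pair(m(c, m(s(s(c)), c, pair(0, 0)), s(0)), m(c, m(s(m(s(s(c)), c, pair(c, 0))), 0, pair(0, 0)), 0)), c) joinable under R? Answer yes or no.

no — NF(t₁) = s(pair(pair(pair(0, c), 0), pair(0, c))), NF(t₂) = pair(pair(c, c), c)

Reduce t₁ = m(s(m(m(s(m(0, s(pair(0, 0)), c)), 0, s(m(pair(0, s(c)), s(pair(0, 0)), 0))), c, m(0, s(pair(0, 0)), pair(c, c)))), c, pair(pair(pair(0, c), 0), pair(0, m(pair(c, 0), s(pair(0, 0)), 0)))):
1. m(s(m(m(s(m(0, s(pair(0, 0)), c)), 0, s(m(pair(0, s(c)), s(pair(0, 0)), 0))), c, m(0, s(pair(0, 0)), pair(c, c)))), c, pair(pair(pair(0, c), 0), pair(0, m(pair(c, 0), s(pair(0, 0)), 0))))  →  m(s(m(s(s(m(pair(0, s(c)), s(pair(0, 0)), 0))), c, m(0, s(pair(0, 0)), pair(c, c)))), c, pair(pair(pair(0, c), 0), pair(0, m(pair(c, 0), s(pair(0, 0)), 0))))   [R3 at 1.1.1]
2. m(s(m(s(s(m(pair(0, s(c)), s(pair(0, 0)), 0))), c, m(0, s(pair(0, 0)), pair(c, c)))), c, pair(pair(pair(0, c), 0), pair(0, m(pair(c, 0), s(pair(0, 0)), 0))))  →  m(s(m(s(s(c)), c, m(0, s(pair(0, 0)), pair(c, c)))), c, pair(pair(pair(0, c), 0), pair(0, m(pair(c, 0), s(pair(0, 0)), 0))))   [R2 at 1.1.1.1.1]
3. m(s(m(s(s(c)), c, m(0, s(pair(0, 0)), pair(c, c)))), c, pair(pair(pair(0, c), 0), pair(0, m(pair(c, 0), s(pair(0, 0)), 0))))  →  m(s(s(m(0, s(pair(0, 0)), pair(c, c)))), c, pair(pair(pair(0, c), 0), pair(0, m(pair(c, 0), s(pair(0, 0)), 0))))   [R4 at 1.1]
4. m(s(s(m(0, s(pair(0, 0)), pair(c, c)))), c, pair(pair(pair(0, c), 0), pair(0, m(pair(c, 0), s(pair(0, 0)), 0))))  →  m(s(s(c)), c, pair(pair(pair(0, c), 0), pair(0, m(pair(c, 0), s(pair(0, 0)), 0))))   [R2 at 1.1.1]
5. m(s(s(c)), c, pair(pair(pair(0, c), 0), pair(0, m(pair(c, 0), s(pair(0, 0)), 0))))  →  s(pair(pair(pair(0, c), 0), pair(0, m(pair(c, 0), s(pair(0, 0)), 0))))   [R4 at ε]
6. s(pair(pair(pair(0, c), 0), pair(0, m(pair(c, 0), s(pair(0, 0)), 0))))  →  s(pair(pair(pair(0, c), 0), pair(0, c)))   [R2 at 1.2.2]

Reduce t₂ = pair(pair(m(c, m(s(s(c)), c, pair(0, 0)), s(0)), m(c, m(s(m(s(s(c)), c, pair(c, 0))), 0, pair(0, 0)), 0)), c):
1. pair(pair(m(c, m(s(s(c)), c, pair(0, 0)), s(0)), m(c, m(s(m(s(s(c)), c, pair(c, 0))), 0, pair(0, 0)), 0)), c)  →  pair(pair(m(c, s(pair(0, 0)), s(0)), m(c, m(s(m(s(s(c)), c, pair(c, 0))), 0, pair(0, 0)), 0)), c)   [R4 at 1.1.2]
2. pair(pair(m(c, s(pair(0, 0)), s(0)), m(c, m(s(m(s(s(c)), c, pair(c, 0))), 0, pair(0, 0)), 0)), c)  →  pair(pair(c, m(c, m(s(m(s(s(c)), c, pair(c, 0))), 0, pair(0, 0)), 0)), c)   [R2 at 1.1]
3. pair(pair(c, m(c, m(s(m(s(s(c)), c, pair(c, 0))), 0, pair(0, 0)), 0)), c)  →  pair(pair(c, m(c, s(pair(0, 0)), 0)), c)   [R3 at 1.2.2]
4. pair(pair(c, m(c, s(pair(0, 0)), 0)), c)  →  pair(pair(c, c), c)   [R2 at 1.2]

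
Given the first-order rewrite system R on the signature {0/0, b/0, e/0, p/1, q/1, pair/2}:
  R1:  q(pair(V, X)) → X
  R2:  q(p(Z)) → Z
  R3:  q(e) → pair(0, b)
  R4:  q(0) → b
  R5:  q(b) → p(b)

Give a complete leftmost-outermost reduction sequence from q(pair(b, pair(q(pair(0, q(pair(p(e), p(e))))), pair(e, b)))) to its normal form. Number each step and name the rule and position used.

pair(p(e), pair(e, b))

1. q(pair(b, pair(q(pair(0, q(pair(p(e), p(e))))), pair(e, b))))  →  pair(q(pair(0, q(pair(p(e), p(e))))), pair(e, b))   [R1 at ε]
2. pair(q(pair(0, q(pair(p(e), p(e))))), pair(e, b))  →  pair(q(pair(p(e), p(e))), pair(e, b))   [R1 at 1]
3. pair(q(pair(p(e), p(e))), pair(e, b))  →  pair(p(e), pair(e, b))   [R1 at 1]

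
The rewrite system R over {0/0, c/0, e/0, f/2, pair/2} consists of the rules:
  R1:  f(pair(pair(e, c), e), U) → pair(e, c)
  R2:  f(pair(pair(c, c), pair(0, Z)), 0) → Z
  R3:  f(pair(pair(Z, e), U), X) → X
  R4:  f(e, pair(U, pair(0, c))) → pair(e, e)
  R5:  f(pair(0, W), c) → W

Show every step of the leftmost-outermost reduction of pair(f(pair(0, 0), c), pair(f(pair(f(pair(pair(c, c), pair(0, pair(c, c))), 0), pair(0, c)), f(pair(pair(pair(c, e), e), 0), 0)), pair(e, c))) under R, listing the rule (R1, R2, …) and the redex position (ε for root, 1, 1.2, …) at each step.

1. pair(f(pair(0, 0), c), pair(f(pair(f(pair(pair(c, c), pair(0, pair(c, c))), 0), pair(0, c)), f(pair(pair(pair(c, e), e), 0), 0)), pair(e, c)))  →  pair(0, pair(f(pair(f(pair(pair(c, c), pair(0, pair(c, c))), 0), pair(0, c)), f(pair(pair(pair(c, e), e), 0), 0)), pair(e, c)))   [R5 at 1]
2. pair(0, pair(f(pair(f(pair(pair(c, c), pair(0, pair(c, c))), 0), pair(0, c)), f(pair(pair(pair(c, e), e), 0), 0)), pair(e, c)))  →  pair(0, pair(f(pair(pair(c, c), pair(0, c)), f(pair(pair(pair(c, e), e), 0), 0)), pair(e, c)))   [R2 at 2.1.1.1]
3. pair(0, pair(f(pair(pair(c, c), pair(0, c)), f(pair(pair(pair(c, e), e), 0), 0)), pair(e, c)))  →  pair(0, pair(f(pair(pair(c, c), pair(0, c)), 0), pair(e, c)))   [R3 at 2.1.2]
4. pair(0, pair(f(pair(pair(c, c), pair(0, c)), 0), pair(e, c)))  →  pair(0, pair(c, pair(e, c)))   [R2 at 2.1]

pair(0, pair(c, pair(e, c)))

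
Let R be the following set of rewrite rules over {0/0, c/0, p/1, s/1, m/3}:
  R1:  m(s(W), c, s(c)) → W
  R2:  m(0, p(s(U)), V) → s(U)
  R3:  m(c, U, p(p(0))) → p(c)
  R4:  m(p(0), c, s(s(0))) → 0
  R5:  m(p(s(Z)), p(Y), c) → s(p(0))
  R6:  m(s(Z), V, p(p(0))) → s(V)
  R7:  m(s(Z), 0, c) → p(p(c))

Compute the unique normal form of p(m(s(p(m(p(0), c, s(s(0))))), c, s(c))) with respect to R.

p(p(0))

1. p(m(s(p(m(p(0), c, s(s(0))))), c, s(c)))  →  p(p(m(p(0), c, s(s(0)))))   [R1 at 1]
2. p(p(m(p(0), c, s(s(0)))))  →  p(p(0))   [R4 at 1.1]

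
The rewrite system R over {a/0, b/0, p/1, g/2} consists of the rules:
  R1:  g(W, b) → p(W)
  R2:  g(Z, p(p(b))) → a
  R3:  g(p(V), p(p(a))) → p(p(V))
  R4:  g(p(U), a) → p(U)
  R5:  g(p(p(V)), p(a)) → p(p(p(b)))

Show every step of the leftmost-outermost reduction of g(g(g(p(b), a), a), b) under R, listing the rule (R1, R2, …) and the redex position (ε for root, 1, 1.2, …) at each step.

1. g(g(g(p(b), a), a), b)  →  p(g(g(p(b), a), a))   [R1 at ε]
2. p(g(g(p(b), a), a))  →  p(g(p(b), a))   [R4 at 1.1]
3. p(g(p(b), a))  →  p(p(b))   [R4 at 1]

p(p(b))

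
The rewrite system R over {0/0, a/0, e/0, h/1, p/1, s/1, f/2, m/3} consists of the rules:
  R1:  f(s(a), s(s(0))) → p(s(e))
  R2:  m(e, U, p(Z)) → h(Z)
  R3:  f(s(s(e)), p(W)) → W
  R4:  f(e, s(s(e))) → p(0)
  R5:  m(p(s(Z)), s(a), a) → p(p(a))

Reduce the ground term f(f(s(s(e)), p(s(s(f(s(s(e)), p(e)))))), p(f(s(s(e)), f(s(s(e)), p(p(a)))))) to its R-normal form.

1. f(f(s(s(e)), p(s(s(f(s(s(e)), p(e)))))), p(f(s(s(e)), f(s(s(e)), p(p(a))))))  →  f(s(s(f(s(s(e)), p(e)))), p(f(s(s(e)), f(s(s(e)), p(p(a))))))   [R3 at 1]
2. f(s(s(f(s(s(e)), p(e)))), p(f(s(s(e)), f(s(s(e)), p(p(a))))))  →  f(s(s(e)), p(f(s(s(e)), f(s(s(e)), p(p(a))))))   [R3 at 1.1.1]
3. f(s(s(e)), p(f(s(s(e)), f(s(s(e)), p(p(a))))))  →  f(s(s(e)), f(s(s(e)), p(p(a))))   [R3 at ε]
4. f(s(s(e)), f(s(s(e)), p(p(a))))  →  f(s(s(e)), p(a))   [R3 at 2]
5. f(s(s(e)), p(a))  →  a   [R3 at ε]

a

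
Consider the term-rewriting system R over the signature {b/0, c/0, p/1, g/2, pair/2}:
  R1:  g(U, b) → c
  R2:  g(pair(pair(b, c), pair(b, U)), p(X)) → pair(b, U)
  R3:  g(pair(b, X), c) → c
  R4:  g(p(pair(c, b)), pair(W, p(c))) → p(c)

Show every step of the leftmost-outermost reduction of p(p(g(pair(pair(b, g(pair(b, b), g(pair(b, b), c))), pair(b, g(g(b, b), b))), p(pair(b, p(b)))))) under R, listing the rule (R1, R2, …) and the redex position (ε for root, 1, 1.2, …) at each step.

1. p(p(g(pair(pair(b, g(pair(b, b), g(pair(b, b), c))), pair(b, g(g(b, b), b))), p(pair(b, p(b))))))  →  p(p(g(pair(pair(b, g(pair(b, b), c)), pair(b, g(g(b, b), b))), p(pair(b, p(b))))))   [R3 at 1.1.1.1.2.2]
2. p(p(g(pair(pair(b, g(pair(b, b), c)), pair(b, g(g(b, b), b))), p(pair(b, p(b))))))  →  p(p(g(pair(pair(b, c), pair(b, g(g(b, b), b))), p(pair(b, p(b))))))   [R3 at 1.1.1.1.2]
3. p(p(g(pair(pair(b, c), pair(b, g(g(b, b), b))), p(pair(b, p(b))))))  →  p(p(pair(b, g(g(b, b), b))))   [R2 at 1.1]
4. p(p(pair(b, g(g(b, b), b))))  →  p(p(pair(b, c)))   [R1 at 1.1.2]

p(p(pair(b, c)))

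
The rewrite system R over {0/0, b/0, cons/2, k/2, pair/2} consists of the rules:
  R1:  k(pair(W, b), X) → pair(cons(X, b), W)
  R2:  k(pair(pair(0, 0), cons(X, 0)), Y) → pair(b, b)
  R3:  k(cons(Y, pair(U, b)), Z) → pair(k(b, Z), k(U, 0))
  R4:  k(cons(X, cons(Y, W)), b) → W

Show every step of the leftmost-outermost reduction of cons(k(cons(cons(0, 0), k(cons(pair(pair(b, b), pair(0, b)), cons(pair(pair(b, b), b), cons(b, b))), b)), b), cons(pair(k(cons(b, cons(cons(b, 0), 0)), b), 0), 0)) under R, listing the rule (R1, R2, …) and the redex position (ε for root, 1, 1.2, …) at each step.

1. cons(k(cons(cons(0, 0), k(cons(pair(pair(b, b), pair(0, b)), cons(pair(pair(b, b), b), cons(b, b))), b)), b), cons(pair(k(cons(b, cons(cons(b, 0), 0)), b), 0), 0))  →  cons(k(cons(cons(0, 0), cons(b, b)), b), cons(pair(k(cons(b, cons(cons(b, 0), 0)), b), 0), 0))   [R4 at 1.1.2]
2. cons(k(cons(cons(0, 0), cons(b, b)), b), cons(pair(k(cons(b, cons(cons(b, 0), 0)), b), 0), 0))  →  cons(b, cons(pair(k(cons(b, cons(cons(b, 0), 0)), b), 0), 0))   [R4 at 1]
3. cons(b, cons(pair(k(cons(b, cons(cons(b, 0), 0)), b), 0), 0))  →  cons(b, cons(pair(0, 0), 0))   [R4 at 2.1.1]

cons(b, cons(pair(0, 0), 0))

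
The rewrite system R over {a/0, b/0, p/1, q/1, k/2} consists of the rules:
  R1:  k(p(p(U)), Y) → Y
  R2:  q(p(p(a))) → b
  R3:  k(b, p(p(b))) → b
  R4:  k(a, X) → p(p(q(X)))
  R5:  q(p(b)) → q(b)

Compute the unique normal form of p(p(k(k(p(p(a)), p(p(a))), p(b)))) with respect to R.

1. p(p(k(k(p(p(a)), p(p(a))), p(b))))  →  p(p(k(p(p(a)), p(b))))   [R1 at 1.1.1]
2. p(p(k(p(p(a)), p(b))))  →  p(p(p(b)))   [R1 at 1.1]

p(p(p(b)))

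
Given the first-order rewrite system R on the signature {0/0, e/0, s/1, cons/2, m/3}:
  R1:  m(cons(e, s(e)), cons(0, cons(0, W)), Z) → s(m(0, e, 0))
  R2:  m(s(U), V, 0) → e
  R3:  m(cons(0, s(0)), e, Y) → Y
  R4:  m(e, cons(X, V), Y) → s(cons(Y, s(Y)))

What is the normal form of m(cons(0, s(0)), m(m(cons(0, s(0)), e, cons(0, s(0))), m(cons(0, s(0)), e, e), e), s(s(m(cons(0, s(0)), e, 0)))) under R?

1. m(cons(0, s(0)), m(m(cons(0, s(0)), e, cons(0, s(0))), m(cons(0, s(0)), e, e), e), s(s(m(cons(0, s(0)), e, 0))))  →  m(cons(0, s(0)), m(cons(0, s(0)), m(cons(0, s(0)), e, e), e), s(s(m(cons(0, s(0)), e, 0))))   [R3 at 2.1]
2. m(cons(0, s(0)), m(cons(0, s(0)), m(cons(0, s(0)), e, e), e), s(s(m(cons(0, s(0)), e, 0))))  →  m(cons(0, s(0)), m(cons(0, s(0)), e, e), s(s(m(cons(0, s(0)), e, 0))))   [R3 at 2.2]
3. m(cons(0, s(0)), m(cons(0, s(0)), e, e), s(s(m(cons(0, s(0)), e, 0))))  →  m(cons(0, s(0)), e, s(s(m(cons(0, s(0)), e, 0))))   [R3 at 2]
4. m(cons(0, s(0)), e, s(s(m(cons(0, s(0)), e, 0))))  →  s(s(m(cons(0, s(0)), e, 0)))   [R3 at ε]
5. s(s(m(cons(0, s(0)), e, 0)))  →  s(s(0))   [R3 at 1.1]

s(s(0))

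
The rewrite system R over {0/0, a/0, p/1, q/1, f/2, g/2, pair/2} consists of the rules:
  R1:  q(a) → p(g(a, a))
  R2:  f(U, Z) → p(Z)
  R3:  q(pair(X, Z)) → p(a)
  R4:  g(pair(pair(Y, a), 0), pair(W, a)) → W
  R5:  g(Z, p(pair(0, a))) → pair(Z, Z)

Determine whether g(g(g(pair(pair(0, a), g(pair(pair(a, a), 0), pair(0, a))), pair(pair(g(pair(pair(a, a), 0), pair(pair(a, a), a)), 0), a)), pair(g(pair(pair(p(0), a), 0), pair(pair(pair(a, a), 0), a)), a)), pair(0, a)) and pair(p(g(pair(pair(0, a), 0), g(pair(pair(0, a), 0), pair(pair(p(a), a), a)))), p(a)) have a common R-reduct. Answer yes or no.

no — NF(t₁) = 0, NF(t₂) = pair(p(p(a)), p(a))

Reduce t₁ = g(g(g(pair(pair(0, a), g(pair(pair(a, a), 0), pair(0, a))), pair(pair(g(pair(pair(a, a), 0), pair(pair(a, a), a)), 0), a)), pair(g(pair(pair(p(0), a), 0), pair(pair(pair(a, a), 0), a)), a)), pair(0, a)):
1. g(g(g(pair(pair(0, a), g(pair(pair(a, a), 0), pair(0, a))), pair(pair(g(pair(pair(a, a), 0), pair(pair(a, a), a)), 0), a)), pair(g(pair(pair(p(0), a), 0), pair(pair(pair(a, a), 0), a)), a)), pair(0, a))  →  g(g(g(pair(pair(0, a), 0), pair(pair(g(pair(pair(a, a), 0), pair(pair(a, a), a)), 0), a)), pair(g(pair(pair(p(0), a), 0), pair(pair(pair(a, a), 0), a)), a)), pair(0, a))   [R4 at 1.1.1.2]
2. g(g(g(pair(pair(0, a), 0), pair(pair(g(pair(pair(a, a), 0), pair(pair(a, a), a)), 0), a)), pair(g(pair(pair(p(0), a), 0), pair(pair(pair(a, a), 0), a)), a)), pair(0, a))  →  g(g(pair(g(pair(pair(a, a), 0), pair(pair(a, a), a)), 0), pair(g(pair(pair(p(0), a), 0), pair(pair(pair(a, a), 0), a)), a)), pair(0, a))   [R4 at 1.1]
3. g(g(pair(g(pair(pair(a, a), 0), pair(pair(a, a), a)), 0), pair(g(pair(pair(p(0), a), 0), pair(pair(pair(a, a), 0), a)), a)), pair(0, a))  →  g(g(pair(pair(a, a), 0), pair(g(pair(pair(p(0), a), 0), pair(pair(pair(a, a), 0), a)), a)), pair(0, a))   [R4 at 1.1.1]
4. g(g(pair(pair(a, a), 0), pair(g(pair(pair(p(0), a), 0), pair(pair(pair(a, a), 0), a)), a)), pair(0, a))  →  g(g(pair(pair(p(0), a), 0), pair(pair(pair(a, a), 0), a)), pair(0, a))   [R4 at 1]
5. g(g(pair(pair(p(0), a), 0), pair(pair(pair(a, a), 0), a)), pair(0, a))  →  g(pair(pair(a, a), 0), pair(0, a))   [R4 at 1]
6. g(pair(pair(a, a), 0), pair(0, a))  →  0   [R4 at ε]

Reduce t₂ = pair(p(g(pair(pair(0, a), 0), g(pair(pair(0, a), 0), pair(pair(p(a), a), a)))), p(a)):
1. pair(p(g(pair(pair(0, a), 0), g(pair(pair(0, a), 0), pair(pair(p(a), a), a)))), p(a))  →  pair(p(g(pair(pair(0, a), 0), pair(p(a), a))), p(a))   [R4 at 1.1.2]
2. pair(p(g(pair(pair(0, a), 0), pair(p(a), a))), p(a))  →  pair(p(p(a)), p(a))   [R4 at 1.1]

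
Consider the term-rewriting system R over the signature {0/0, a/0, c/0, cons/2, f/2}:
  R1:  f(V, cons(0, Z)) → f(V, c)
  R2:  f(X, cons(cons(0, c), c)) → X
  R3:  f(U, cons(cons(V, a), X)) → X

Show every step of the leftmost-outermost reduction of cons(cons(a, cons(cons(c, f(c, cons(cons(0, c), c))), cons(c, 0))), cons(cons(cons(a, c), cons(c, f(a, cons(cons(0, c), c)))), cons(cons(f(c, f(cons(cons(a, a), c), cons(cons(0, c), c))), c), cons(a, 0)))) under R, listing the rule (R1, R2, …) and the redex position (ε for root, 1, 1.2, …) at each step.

cons(cons(a, cons(cons(c, c), cons(c, 0))), cons(cons(cons(a, c), cons(c, a)), cons(cons(c, c), cons(a, 0))))

1. cons(cons(a, cons(cons(c, f(c, cons(cons(0, c), c))), cons(c, 0))), cons(cons(cons(a, c), cons(c, f(a, cons(cons(0, c), c)))), cons(cons(f(c, f(cons(cons(a, a), c), cons(cons(0, c), c))), c), cons(a, 0))))  →  cons(cons(a, cons(cons(c, c), cons(c, 0))), cons(cons(cons(a, c), cons(c, f(a, cons(cons(0, c), c)))), cons(cons(f(c, f(cons(cons(a, a), c), cons(cons(0, c), c))), c), cons(a, 0))))   [R2 at 1.2.1.2]
2. cons(cons(a, cons(cons(c, c), cons(c, 0))), cons(cons(cons(a, c), cons(c, f(a, cons(cons(0, c), c)))), cons(cons(f(c, f(cons(cons(a, a), c), cons(cons(0, c), c))), c), cons(a, 0))))  →  cons(cons(a, cons(cons(c, c), cons(c, 0))), cons(cons(cons(a, c), cons(c, a)), cons(cons(f(c, f(cons(cons(a, a), c), cons(cons(0, c), c))), c), cons(a, 0))))   [R2 at 2.1.2.2]
3. cons(cons(a, cons(cons(c, c), cons(c, 0))), cons(cons(cons(a, c), cons(c, a)), cons(cons(f(c, f(cons(cons(a, a), c), cons(cons(0, c), c))), c), cons(a, 0))))  →  cons(cons(a, cons(cons(c, c), cons(c, 0))), cons(cons(cons(a, c), cons(c, a)), cons(cons(f(c, cons(cons(a, a), c)), c), cons(a, 0))))   [R2 at 2.2.1.1.2]
4. cons(cons(a, cons(cons(c, c), cons(c, 0))), cons(cons(cons(a, c), cons(c, a)), cons(cons(f(c, cons(cons(a, a), c)), c), cons(a, 0))))  →  cons(cons(a, cons(cons(c, c), cons(c, 0))), cons(cons(cons(a, c), cons(c, a)), cons(cons(c, c), cons(a, 0))))   [R3 at 2.2.1.1]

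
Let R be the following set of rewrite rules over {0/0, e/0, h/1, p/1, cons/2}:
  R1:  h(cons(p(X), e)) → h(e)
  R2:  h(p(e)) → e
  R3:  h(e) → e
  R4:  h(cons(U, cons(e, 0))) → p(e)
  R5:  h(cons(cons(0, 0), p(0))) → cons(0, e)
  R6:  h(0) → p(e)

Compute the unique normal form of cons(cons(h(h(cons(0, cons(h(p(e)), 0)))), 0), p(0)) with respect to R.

1. cons(cons(h(h(cons(0, cons(h(p(e)), 0)))), 0), p(0))  →  cons(cons(h(h(cons(0, cons(e, 0)))), 0), p(0))   [R2 at 1.1.1.1.2.1]
2. cons(cons(h(h(cons(0, cons(e, 0)))), 0), p(0))  →  cons(cons(h(p(e)), 0), p(0))   [R4 at 1.1.1]
3. cons(cons(h(p(e)), 0), p(0))  →  cons(cons(e, 0), p(0))   [R2 at 1.1]

cons(cons(e, 0), p(0))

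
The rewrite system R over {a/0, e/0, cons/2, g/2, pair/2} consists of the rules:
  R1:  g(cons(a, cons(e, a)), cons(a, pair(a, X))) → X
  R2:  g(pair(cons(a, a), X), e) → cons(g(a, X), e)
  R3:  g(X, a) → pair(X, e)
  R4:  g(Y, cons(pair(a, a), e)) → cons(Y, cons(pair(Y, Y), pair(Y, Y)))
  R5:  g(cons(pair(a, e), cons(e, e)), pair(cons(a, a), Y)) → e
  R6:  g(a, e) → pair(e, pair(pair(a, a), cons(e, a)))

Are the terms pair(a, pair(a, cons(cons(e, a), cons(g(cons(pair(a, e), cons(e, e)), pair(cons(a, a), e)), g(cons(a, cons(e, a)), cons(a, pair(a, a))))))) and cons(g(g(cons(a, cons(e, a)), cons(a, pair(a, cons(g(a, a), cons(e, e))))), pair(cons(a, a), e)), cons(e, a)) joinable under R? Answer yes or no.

no — NF(t₁) = pair(a, pair(a, cons(cons(e, a), cons(e, a)))), NF(t₂) = cons(e, cons(e, a))

Reduce t₁ = pair(a, pair(a, cons(cons(e, a), cons(g(cons(pair(a, e), cons(e, e)), pair(cons(a, a), e)), g(cons(a, cons(e, a)), cons(a, pair(a, a))))))):
1. pair(a, pair(a, cons(cons(e, a), cons(g(cons(pair(a, e), cons(e, e)), pair(cons(a, a), e)), g(cons(a, cons(e, a)), cons(a, pair(a, a)))))))  →  pair(a, pair(a, cons(cons(e, a), cons(e, g(cons(a, cons(e, a)), cons(a, pair(a, a)))))))   [R5 at 2.2.2.1]
2. pair(a, pair(a, cons(cons(e, a), cons(e, g(cons(a, cons(e, a)), cons(a, pair(a, a)))))))  →  pair(a, pair(a, cons(cons(e, a), cons(e, a))))   [R1 at 2.2.2.2]

Reduce t₂ = cons(g(g(cons(a, cons(e, a)), cons(a, pair(a, cons(g(a, a), cons(e, e))))), pair(cons(a, a), e)), cons(e, a)):
1. cons(g(g(cons(a, cons(e, a)), cons(a, pair(a, cons(g(a, a), cons(e, e))))), pair(cons(a, a), e)), cons(e, a))  →  cons(g(cons(g(a, a), cons(e, e)), pair(cons(a, a), e)), cons(e, a))   [R1 at 1.1]
2. cons(g(cons(g(a, a), cons(e, e)), pair(cons(a, a), e)), cons(e, a))  →  cons(g(cons(pair(a, e), cons(e, e)), pair(cons(a, a), e)), cons(e, a))   [R3 at 1.1.1]
3. cons(g(cons(pair(a, e), cons(e, e)), pair(cons(a, a), e)), cons(e, a))  →  cons(e, cons(e, a))   [R5 at 1]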